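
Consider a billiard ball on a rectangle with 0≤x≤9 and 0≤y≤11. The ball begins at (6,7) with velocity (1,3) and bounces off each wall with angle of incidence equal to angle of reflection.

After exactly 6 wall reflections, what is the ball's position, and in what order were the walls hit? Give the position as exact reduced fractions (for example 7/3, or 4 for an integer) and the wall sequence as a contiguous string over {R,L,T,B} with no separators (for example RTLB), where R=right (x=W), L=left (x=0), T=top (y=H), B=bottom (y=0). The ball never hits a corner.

1. t=4/3 → T at (22/3,11); v=(1,-3)
2. t=5/3 → R at (9,6); v=(-1,-3)
3. t=2 → B at (7,0); v=(-1,3)
4. t=11/3 → T at (10/3,11); v=(-1,-3)
5. t=10/3 → L at (0,1); v=(1,-3)
6. t=1/3 → B at (1/3,0); v=(1,3)

Final position: (1/3,0)
Wall sequence: TRBTLB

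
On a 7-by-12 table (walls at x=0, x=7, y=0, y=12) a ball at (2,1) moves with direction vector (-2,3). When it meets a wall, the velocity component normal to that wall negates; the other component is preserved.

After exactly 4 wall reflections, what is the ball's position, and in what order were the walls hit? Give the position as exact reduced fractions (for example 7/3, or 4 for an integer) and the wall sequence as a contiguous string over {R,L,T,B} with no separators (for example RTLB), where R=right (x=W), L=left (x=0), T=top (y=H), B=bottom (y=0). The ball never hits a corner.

1. t=1 → L at (0,4); v=(2,3)
2. t=8/3 → T at (16/3,12); v=(2,-3)
3. t=5/6 → R at (7,19/2); v=(-2,-3)
4. t=19/6 → B at (2/3,0); v=(-2,3)

Final position: (2/3,0)
Wall sequence: LTRB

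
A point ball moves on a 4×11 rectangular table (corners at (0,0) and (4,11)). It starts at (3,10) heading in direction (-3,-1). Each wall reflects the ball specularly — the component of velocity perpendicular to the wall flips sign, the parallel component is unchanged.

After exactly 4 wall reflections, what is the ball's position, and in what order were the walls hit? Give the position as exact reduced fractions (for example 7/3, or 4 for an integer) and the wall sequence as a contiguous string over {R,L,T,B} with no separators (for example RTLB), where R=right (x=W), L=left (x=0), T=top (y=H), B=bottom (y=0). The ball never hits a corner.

1. t=1 → L at (0,9); v=(3,-1)
2. t=4/3 → R at (4,23/3); v=(-3,-1)
3. t=4/3 → L at (0,19/3); v=(3,-1)
4. t=4/3 → R at (4,5); v=(-3,-1)

Final position: (4,5)
Wall sequence: LRLR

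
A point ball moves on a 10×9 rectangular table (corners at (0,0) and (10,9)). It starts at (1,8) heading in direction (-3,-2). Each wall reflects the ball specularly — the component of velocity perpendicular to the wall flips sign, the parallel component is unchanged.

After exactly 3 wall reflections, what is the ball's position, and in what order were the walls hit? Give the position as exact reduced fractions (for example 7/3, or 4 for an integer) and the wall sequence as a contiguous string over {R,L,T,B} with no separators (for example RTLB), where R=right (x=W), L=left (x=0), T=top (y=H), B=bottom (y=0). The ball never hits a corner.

1. t=1/3 → L at (0,22/3); v=(3,-2)
2. t=10/3 → R at (10,2/3); v=(-3,-2)
3. t=1/3 → B at (9,0); v=(-3,2)

Final position: (9,0)
Wall sequence: LRB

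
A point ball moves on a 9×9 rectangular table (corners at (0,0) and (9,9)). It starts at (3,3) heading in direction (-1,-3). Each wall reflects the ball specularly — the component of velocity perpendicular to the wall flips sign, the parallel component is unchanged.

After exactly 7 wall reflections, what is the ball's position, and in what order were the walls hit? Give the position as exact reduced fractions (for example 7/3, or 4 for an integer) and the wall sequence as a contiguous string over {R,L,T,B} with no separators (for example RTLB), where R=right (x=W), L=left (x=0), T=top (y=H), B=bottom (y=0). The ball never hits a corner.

Final position: (8,0)
Wall sequence: BLTBTRB

1. t=1 → B at (2,0); v=(-1,3)
2. t=2 → L at (0,6); v=(1,3)
3. t=1 → T at (1,9); v=(1,-3)
4. t=3 → B at (4,0); v=(1,3)
5. t=3 → T at (7,9); v=(1,-3)
6. t=2 → R at (9,3); v=(-1,-3)
7. t=1 → B at (8,0); v=(-1,3)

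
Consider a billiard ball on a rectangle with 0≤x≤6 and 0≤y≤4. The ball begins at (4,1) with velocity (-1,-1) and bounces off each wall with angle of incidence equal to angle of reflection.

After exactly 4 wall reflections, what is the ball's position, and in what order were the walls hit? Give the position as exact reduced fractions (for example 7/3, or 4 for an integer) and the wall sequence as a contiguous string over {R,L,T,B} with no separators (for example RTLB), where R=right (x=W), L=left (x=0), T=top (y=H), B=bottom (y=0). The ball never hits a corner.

Final position: (5,0)
Wall sequence: BLTB

1. t=1 → B at (3,0); v=(-1,1)
2. t=3 → L at (0,3); v=(1,1)
3. t=1 → T at (1,4); v=(1,-1)
4. t=4 → B at (5,0); v=(1,1)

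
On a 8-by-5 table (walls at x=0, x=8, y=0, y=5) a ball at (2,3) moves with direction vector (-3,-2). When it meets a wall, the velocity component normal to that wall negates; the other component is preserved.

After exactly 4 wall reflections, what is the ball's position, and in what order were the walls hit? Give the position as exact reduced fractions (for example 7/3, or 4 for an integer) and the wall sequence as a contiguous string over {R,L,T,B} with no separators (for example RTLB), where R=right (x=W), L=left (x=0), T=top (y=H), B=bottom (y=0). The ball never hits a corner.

Final position: (6,5)
Wall sequence: LBRT

1. t=2/3 → L at (0,5/3); v=(3,-2)
2. t=5/6 → B at (5/2,0); v=(3,2)
3. t=11/6 → R at (8,11/3); v=(-3,2)
4. t=2/3 → T at (6,5); v=(-3,-2)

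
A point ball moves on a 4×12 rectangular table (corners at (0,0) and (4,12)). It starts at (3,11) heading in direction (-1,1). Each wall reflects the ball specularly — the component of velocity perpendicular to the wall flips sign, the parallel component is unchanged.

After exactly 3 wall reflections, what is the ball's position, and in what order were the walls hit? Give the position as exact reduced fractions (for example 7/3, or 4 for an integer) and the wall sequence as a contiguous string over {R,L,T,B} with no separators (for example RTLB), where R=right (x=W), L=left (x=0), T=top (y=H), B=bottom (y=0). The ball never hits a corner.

Final position: (4,6)
Wall sequence: TLR

1. t=1 → T at (2,12); v=(-1,-1)
2. t=2 → L at (0,10); v=(1,-1)
3. t=4 → R at (4,6); v=(-1,-1)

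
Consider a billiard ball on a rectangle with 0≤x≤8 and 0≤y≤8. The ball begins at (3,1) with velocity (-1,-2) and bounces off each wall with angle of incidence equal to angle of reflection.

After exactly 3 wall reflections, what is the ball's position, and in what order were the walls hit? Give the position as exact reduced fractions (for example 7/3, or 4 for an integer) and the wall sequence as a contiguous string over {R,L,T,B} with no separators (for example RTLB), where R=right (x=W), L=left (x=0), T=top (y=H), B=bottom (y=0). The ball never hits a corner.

Final position: (3/2,8)
Wall sequence: BLT

1. t=1/2 → B at (5/2,0); v=(-1,2)
2. t=5/2 → L at (0,5); v=(1,2)
3. t=3/2 → T at (3/2,8); v=(1,-2)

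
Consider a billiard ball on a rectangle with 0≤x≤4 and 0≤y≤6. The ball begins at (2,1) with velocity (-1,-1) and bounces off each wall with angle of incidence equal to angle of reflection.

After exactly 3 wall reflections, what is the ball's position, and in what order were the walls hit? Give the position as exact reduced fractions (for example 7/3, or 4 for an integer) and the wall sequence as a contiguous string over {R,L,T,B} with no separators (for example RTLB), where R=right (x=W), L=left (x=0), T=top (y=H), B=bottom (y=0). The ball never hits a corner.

1. t=1 → B at (1,0); v=(-1,1)
2. t=1 → L at (0,1); v=(1,1)
3. t=4 → R at (4,5); v=(-1,1)

Final position: (4,5)
Wall sequence: BLR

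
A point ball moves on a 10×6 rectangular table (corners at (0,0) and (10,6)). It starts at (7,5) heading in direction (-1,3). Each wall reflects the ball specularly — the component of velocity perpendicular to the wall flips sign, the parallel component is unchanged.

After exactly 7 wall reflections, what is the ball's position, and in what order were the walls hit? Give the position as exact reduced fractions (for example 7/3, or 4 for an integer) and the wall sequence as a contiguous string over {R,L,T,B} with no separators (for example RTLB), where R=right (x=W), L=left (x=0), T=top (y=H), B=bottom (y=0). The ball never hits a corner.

Final position: (10/3,0)
Wall sequence: TBTBLTB

1. t=1/3 → T at (20/3,6); v=(-1,-3)
2. t=2 → B at (14/3,0); v=(-1,3)
3. t=2 → T at (8/3,6); v=(-1,-3)
4. t=2 → B at (2/3,0); v=(-1,3)
5. t=2/3 → L at (0,2); v=(1,3)
6. t=4/3 → T at (4/3,6); v=(1,-3)
7. t=2 → B at (10/3,0); v=(1,3)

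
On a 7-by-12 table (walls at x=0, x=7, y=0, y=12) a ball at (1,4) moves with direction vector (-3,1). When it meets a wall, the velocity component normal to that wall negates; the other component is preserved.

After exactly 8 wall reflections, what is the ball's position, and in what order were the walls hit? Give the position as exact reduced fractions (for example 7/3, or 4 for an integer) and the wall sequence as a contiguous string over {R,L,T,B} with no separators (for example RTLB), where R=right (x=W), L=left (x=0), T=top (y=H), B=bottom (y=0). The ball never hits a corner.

Final position: (0,17/3)
Wall sequence: LRLRTLRL

1. t=1/3 → L at (0,13/3); v=(3,1)
2. t=7/3 → R at (7,20/3); v=(-3,1)
3. t=7/3 → L at (0,9); v=(3,1)
4. t=7/3 → R at (7,34/3); v=(-3,1)
5. t=2/3 → T at (5,12); v=(-3,-1)
6. t=5/3 → L at (0,31/3); v=(3,-1)
7. t=7/3 → R at (7,8); v=(-3,-1)
8. t=7/3 → L at (0,17/3); v=(3,-1)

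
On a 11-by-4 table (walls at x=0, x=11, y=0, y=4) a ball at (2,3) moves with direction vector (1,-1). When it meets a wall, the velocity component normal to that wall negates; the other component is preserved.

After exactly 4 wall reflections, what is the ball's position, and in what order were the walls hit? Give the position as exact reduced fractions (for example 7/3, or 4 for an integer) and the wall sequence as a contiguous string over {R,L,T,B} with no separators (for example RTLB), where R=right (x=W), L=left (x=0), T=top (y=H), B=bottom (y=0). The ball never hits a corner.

Final position: (9,0)
Wall sequence: BTRB

1. t=3 → B at (5,0); v=(1,1)
2. t=4 → T at (9,4); v=(1,-1)
3. t=2 → R at (11,2); v=(-1,-1)
4. t=2 → B at (9,0); v=(-1,1)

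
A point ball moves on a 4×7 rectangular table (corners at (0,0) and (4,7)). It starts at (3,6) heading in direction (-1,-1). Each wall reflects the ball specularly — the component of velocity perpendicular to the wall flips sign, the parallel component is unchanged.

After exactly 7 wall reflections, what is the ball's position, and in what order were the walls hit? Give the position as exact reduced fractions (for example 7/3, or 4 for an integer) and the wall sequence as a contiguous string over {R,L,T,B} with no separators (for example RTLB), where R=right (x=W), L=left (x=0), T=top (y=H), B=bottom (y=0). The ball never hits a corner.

Final position: (0,1)
Wall sequence: LBRLTRL

1. t=3 → L at (0,3); v=(1,-1)
2. t=3 → B at (3,0); v=(1,1)
3. t=1 → R at (4,1); v=(-1,1)
4. t=4 → L at (0,5); v=(1,1)
5. t=2 → T at (2,7); v=(1,-1)
6. t=2 → R at (4,5); v=(-1,-1)
7. t=4 → L at (0,1); v=(1,-1)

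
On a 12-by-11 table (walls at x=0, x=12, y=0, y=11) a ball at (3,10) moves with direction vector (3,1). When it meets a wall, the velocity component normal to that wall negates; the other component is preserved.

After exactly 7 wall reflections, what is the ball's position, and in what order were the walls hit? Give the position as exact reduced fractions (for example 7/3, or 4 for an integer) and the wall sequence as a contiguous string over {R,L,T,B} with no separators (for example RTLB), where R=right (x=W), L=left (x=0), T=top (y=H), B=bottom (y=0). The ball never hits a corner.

Final position: (12,7)
Wall sequence: TRLRBLR

1. t=1 → T at (6,11); v=(3,-1)
2. t=2 → R at (12,9); v=(-3,-1)
3. t=4 → L at (0,5); v=(3,-1)
4. t=4 → R at (12,1); v=(-3,-1)
5. t=1 → B at (9,0); v=(-3,1)
6. t=3 → L at (0,3); v=(3,1)
7. t=4 → R at (12,7); v=(-3,1)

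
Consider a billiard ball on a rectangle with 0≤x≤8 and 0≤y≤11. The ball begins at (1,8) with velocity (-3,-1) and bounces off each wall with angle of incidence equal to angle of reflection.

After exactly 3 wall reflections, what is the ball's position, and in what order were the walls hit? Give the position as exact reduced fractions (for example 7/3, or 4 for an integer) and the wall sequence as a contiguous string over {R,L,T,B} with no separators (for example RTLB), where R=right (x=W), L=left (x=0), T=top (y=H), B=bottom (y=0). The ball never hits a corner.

1. t=1/3 → L at (0,23/3); v=(3,-1)
2. t=8/3 → R at (8,5); v=(-3,-1)
3. t=8/3 → L at (0,7/3); v=(3,-1)

Final position: (0,7/3)
Wall sequence: LRL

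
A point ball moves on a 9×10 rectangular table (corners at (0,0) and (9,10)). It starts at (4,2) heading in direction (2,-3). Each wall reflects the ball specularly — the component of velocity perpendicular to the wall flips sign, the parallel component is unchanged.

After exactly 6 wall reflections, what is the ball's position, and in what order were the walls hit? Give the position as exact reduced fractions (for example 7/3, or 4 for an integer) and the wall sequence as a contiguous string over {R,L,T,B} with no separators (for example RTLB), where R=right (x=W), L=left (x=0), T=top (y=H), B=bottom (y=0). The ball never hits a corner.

1. t=2/3 → B at (16/3,0); v=(2,3)
2. t=11/6 → R at (9,11/2); v=(-2,3)
3. t=3/2 → T at (6,10); v=(-2,-3)
4. t=3 → L at (0,1); v=(2,-3)
5. t=1/3 → B at (2/3,0); v=(2,3)
6. t=10/3 → T at (22/3,10); v=(2,-3)

Final position: (22/3,10)
Wall sequence: BRTLBT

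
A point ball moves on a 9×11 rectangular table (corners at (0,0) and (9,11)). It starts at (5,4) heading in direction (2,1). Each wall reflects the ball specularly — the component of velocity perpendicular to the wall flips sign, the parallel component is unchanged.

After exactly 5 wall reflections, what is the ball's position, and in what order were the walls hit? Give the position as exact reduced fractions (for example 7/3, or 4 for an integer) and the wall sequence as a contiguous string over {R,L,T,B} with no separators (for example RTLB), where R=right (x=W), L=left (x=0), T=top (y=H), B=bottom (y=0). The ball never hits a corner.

1. t=2 → R at (9,6); v=(-2,1)
2. t=9/2 → L at (0,21/2); v=(2,1)
3. t=1/2 → T at (1,11); v=(2,-1)
4. t=4 → R at (9,7); v=(-2,-1)
5. t=9/2 → L at (0,5/2); v=(2,-1)

Final position: (0,5/2)
Wall sequence: RLTRL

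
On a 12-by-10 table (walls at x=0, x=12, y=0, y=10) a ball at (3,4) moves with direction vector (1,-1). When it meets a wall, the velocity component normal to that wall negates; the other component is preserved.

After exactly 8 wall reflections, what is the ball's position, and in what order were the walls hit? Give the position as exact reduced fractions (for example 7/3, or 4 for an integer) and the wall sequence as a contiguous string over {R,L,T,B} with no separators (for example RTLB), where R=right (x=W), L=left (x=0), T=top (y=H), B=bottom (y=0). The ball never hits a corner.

1. t=4 → B at (7,0); v=(1,1)
2. t=5 → R at (12,5); v=(-1,1)
3. t=5 → T at (7,10); v=(-1,-1)
4. t=7 → L at (0,3); v=(1,-1)
5. t=3 → B at (3,0); v=(1,1)
6. t=9 → R at (12,9); v=(-1,1)
7. t=1 → T at (11,10); v=(-1,-1)
8. t=10 → B at (1,0); v=(-1,1)

Final position: (1,0)
Wall sequence: BRTLBRTB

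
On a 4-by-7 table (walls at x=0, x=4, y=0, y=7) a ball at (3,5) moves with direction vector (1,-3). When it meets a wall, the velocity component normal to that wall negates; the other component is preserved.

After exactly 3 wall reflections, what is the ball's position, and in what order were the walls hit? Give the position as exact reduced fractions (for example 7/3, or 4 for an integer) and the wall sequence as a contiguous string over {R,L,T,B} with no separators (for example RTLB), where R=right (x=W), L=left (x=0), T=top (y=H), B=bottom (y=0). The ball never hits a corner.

1. t=1 → R at (4,2); v=(-1,-3)
2. t=2/3 → B at (10/3,0); v=(-1,3)
3. t=7/3 → T at (1,7); v=(-1,-3)

Final position: (1,7)
Wall sequence: RBT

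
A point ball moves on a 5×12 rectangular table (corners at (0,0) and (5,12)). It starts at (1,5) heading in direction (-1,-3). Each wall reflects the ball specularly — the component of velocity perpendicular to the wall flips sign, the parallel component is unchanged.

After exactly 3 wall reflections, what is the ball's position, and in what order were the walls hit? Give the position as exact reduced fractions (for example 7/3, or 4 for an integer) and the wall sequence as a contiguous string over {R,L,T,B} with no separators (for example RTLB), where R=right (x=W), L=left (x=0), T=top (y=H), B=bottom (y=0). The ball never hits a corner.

1. t=1 → L at (0,2); v=(1,-3)
2. t=2/3 → B at (2/3,0); v=(1,3)
3. t=4 → T at (14/3,12); v=(1,-3)

Final position: (14/3,12)
Wall sequence: LBT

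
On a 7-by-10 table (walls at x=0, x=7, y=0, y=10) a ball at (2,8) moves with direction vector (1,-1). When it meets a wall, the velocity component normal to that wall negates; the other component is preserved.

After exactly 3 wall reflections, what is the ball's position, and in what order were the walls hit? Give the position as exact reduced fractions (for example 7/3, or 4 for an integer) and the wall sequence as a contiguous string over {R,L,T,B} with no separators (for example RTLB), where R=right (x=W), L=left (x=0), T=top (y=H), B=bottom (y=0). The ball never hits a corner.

1. t=5 → R at (7,3); v=(-1,-1)
2. t=3 → B at (4,0); v=(-1,1)
3. t=4 → L at (0,4); v=(1,1)

Final position: (0,4)
Wall sequence: RBL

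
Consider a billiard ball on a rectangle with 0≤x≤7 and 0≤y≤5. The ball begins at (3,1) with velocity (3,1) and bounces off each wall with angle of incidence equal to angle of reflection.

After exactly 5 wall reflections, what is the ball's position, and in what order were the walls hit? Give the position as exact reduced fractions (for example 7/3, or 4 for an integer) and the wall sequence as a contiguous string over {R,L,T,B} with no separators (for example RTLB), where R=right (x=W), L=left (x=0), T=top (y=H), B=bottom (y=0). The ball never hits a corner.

1. t=4/3 → R at (7,7/3); v=(-3,1)
2. t=7/3 → L at (0,14/3); v=(3,1)
3. t=1/3 → T at (1,5); v=(3,-1)
4. t=2 → R at (7,3); v=(-3,-1)
5. t=7/3 → L at (0,2/3); v=(3,-1)

Final position: (0,2/3)
Wall sequence: RLTRL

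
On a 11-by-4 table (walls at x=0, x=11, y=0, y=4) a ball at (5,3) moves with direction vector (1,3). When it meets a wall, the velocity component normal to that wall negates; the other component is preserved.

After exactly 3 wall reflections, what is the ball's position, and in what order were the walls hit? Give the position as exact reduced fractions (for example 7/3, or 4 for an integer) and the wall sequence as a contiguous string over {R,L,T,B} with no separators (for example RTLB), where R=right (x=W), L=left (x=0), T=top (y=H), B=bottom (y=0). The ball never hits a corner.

Final position: (8,4)
Wall sequence: TBT

1. t=1/3 → T at (16/3,4); v=(1,-3)
2. t=4/3 → B at (20/3,0); v=(1,3)
3. t=4/3 → T at (8,4); v=(1,-3)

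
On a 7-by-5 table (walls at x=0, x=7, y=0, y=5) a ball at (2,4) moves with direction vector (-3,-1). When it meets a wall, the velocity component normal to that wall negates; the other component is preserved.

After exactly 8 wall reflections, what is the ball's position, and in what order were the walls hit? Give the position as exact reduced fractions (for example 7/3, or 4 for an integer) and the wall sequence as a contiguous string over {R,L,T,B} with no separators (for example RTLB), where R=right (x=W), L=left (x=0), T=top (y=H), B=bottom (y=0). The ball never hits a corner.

Final position: (7,5/3)
Wall sequence: LRBLRTLR

1. t=2/3 → L at (0,10/3); v=(3,-1)
2. t=7/3 → R at (7,1); v=(-3,-1)
3. t=1 → B at (4,0); v=(-3,1)
4. t=4/3 → L at (0,4/3); v=(3,1)
5. t=7/3 → R at (7,11/3); v=(-3,1)
6. t=4/3 → T at (3,5); v=(-3,-1)
7. t=1 → L at (0,4); v=(3,-1)
8. t=7/3 → R at (7,5/3); v=(-3,-1)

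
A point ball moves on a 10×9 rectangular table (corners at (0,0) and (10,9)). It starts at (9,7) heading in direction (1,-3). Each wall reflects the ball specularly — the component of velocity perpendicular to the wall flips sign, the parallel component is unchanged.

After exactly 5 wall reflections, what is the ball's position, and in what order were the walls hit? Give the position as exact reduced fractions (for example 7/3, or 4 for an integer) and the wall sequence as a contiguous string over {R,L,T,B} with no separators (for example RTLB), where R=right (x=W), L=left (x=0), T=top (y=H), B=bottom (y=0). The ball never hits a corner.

1. t=1 → R at (10,4); v=(-1,-3)
2. t=4/3 → B at (26/3,0); v=(-1,3)
3. t=3 → T at (17/3,9); v=(-1,-3)
4. t=3 → B at (8/3,0); v=(-1,3)
5. t=8/3 → L at (0,8); v=(1,3)

Final position: (0,8)
Wall sequence: RBTBL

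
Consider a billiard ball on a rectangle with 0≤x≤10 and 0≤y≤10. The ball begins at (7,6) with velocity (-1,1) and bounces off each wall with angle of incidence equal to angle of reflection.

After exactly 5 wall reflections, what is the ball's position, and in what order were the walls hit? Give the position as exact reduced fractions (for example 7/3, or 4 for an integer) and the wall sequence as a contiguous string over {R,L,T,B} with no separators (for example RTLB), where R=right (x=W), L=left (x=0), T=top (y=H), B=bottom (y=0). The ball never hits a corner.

1. t=4 → T at (3,10); v=(-1,-1)
2. t=3 → L at (0,7); v=(1,-1)
3. t=7 → B at (7,0); v=(1,1)
4. t=3 → R at (10,3); v=(-1,1)
5. t=7 → T at (3,10); v=(-1,-1)

Final position: (3,10)
Wall sequence: TLBRT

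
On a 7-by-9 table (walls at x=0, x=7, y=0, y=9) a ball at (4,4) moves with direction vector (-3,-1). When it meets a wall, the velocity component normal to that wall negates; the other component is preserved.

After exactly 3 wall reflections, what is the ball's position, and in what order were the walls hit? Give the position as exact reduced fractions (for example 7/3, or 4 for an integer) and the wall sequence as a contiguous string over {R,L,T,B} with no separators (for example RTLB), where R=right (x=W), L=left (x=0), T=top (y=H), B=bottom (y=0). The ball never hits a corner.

Final position: (6,0)
Wall sequence: LRB

1. t=4/3 → L at (0,8/3); v=(3,-1)
2. t=7/3 → R at (7,1/3); v=(-3,-1)
3. t=1/3 → B at (6,0); v=(-3,1)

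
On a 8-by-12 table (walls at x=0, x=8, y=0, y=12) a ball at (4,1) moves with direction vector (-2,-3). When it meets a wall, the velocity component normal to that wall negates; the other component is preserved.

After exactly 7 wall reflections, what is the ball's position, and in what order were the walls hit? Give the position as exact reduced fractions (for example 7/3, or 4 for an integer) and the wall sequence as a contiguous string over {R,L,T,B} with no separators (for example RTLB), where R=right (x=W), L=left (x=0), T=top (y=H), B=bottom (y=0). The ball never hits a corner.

1. t=1/3 → B at (10/3,0); v=(-2,3)
2. t=5/3 → L at (0,5); v=(2,3)
3. t=7/3 → T at (14/3,12); v=(2,-3)
4. t=5/3 → R at (8,7); v=(-2,-3)
5. t=7/3 → B at (10/3,0); v=(-2,3)
6. t=5/3 → L at (0,5); v=(2,3)
7. t=7/3 → T at (14/3,12); v=(2,-3)

Final position: (14/3,12)
Wall sequence: BLTRBLT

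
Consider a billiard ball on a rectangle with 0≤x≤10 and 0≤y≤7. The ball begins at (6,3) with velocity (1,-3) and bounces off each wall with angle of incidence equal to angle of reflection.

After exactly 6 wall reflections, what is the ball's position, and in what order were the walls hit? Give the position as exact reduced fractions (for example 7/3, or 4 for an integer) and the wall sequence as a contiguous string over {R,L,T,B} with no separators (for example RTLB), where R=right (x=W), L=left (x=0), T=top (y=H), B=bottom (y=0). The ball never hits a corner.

Final position: (11/3,0)
Wall sequence: BTRBTB

1. t=1 → B at (7,0); v=(1,3)
2. t=7/3 → T at (28/3,7); v=(1,-3)
3. t=2/3 → R at (10,5); v=(-1,-3)
4. t=5/3 → B at (25/3,0); v=(-1,3)
5. t=7/3 → T at (6,7); v=(-1,-3)
6. t=7/3 → B at (11/3,0); v=(-1,3)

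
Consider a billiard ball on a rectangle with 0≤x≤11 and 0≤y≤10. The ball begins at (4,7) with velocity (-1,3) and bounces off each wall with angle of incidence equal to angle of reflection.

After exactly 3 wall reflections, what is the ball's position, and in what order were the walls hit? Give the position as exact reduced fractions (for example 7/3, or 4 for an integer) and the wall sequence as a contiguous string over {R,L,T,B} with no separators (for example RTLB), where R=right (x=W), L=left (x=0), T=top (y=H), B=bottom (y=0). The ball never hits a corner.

Final position: (1/3,0)
Wall sequence: TLB

1. t=1 → T at (3,10); v=(-1,-3)
2. t=3 → L at (0,1); v=(1,-3)
3. t=1/3 → B at (1/3,0); v=(1,3)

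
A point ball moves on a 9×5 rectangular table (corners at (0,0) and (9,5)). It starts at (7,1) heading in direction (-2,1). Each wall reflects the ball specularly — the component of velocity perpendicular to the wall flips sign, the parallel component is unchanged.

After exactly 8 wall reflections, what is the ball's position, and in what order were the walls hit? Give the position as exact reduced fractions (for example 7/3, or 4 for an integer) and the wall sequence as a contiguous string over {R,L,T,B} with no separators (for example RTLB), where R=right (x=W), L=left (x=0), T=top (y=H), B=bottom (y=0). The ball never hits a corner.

Final position: (5,0)
Wall sequence: LTRBLTRB

1. t=7/2 → L at (0,9/2); v=(2,1)
2. t=1/2 → T at (1,5); v=(2,-1)
3. t=4 → R at (9,1); v=(-2,-1)
4. t=1 → B at (7,0); v=(-2,1)
5. t=7/2 → L at (0,7/2); v=(2,1)
6. t=3/2 → T at (3,5); v=(2,-1)
7. t=3 → R at (9,2); v=(-2,-1)
8. t=2 → B at (5,0); v=(-2,1)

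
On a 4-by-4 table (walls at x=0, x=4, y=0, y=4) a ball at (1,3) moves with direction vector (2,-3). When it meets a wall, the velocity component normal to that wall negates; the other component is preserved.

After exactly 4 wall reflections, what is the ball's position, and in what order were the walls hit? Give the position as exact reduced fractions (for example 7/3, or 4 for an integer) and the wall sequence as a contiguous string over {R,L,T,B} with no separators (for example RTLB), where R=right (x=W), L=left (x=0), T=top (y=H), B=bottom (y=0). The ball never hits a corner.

1. t=1 → B at (3,0); v=(2,3)
2. t=1/2 → R at (4,3/2); v=(-2,3)
3. t=5/6 → T at (7/3,4); v=(-2,-3)
4. t=7/6 → L at (0,1/2); v=(2,-3)

Final position: (0,1/2)
Wall sequence: BRTL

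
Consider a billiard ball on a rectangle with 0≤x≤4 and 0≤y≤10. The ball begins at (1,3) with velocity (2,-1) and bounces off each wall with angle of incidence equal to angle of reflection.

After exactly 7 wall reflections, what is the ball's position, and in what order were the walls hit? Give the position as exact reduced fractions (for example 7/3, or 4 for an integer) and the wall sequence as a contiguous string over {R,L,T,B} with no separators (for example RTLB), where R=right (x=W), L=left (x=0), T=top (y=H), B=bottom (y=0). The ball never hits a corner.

1. t=3/2 → R at (4,3/2); v=(-2,-1)
2. t=3/2 → B at (1,0); v=(-2,1)
3. t=1/2 → L at (0,1/2); v=(2,1)
4. t=2 → R at (4,5/2); v=(-2,1)
5. t=2 → L at (0,9/2); v=(2,1)
6. t=2 → R at (4,13/2); v=(-2,1)
7. t=2 → L at (0,17/2); v=(2,1)

Final position: (0,17/2)
Wall sequence: RBLRLRL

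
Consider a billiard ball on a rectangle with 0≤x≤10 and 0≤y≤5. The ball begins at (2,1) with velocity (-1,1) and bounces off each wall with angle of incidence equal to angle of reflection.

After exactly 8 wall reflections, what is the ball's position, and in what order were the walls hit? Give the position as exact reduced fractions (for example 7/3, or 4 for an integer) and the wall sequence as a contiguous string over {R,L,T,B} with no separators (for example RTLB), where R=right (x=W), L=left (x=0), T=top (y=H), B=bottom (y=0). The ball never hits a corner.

1. t=2 → L at (0,3); v=(1,1)
2. t=2 → T at (2,5); v=(1,-1)
3. t=5 → B at (7,0); v=(1,1)
4. t=3 → R at (10,3); v=(-1,1)
5. t=2 → T at (8,5); v=(-1,-1)
6. t=5 → B at (3,0); v=(-1,1)
7. t=3 → L at (0,3); v=(1,1)
8. t=2 → T at (2,5); v=(1,-1)

Final position: (2,5)
Wall sequence: LTBRTBLT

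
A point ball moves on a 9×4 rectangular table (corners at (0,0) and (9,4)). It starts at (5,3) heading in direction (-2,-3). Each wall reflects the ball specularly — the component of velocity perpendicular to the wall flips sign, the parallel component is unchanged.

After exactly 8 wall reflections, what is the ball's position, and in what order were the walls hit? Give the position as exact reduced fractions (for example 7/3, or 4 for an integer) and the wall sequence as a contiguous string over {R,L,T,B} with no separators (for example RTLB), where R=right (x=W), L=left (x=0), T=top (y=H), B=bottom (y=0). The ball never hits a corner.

1. t=1 → B at (3,0); v=(-2,3)
2. t=4/3 → T at (1/3,4); v=(-2,-3)
3. t=1/6 → L at (0,7/2); v=(2,-3)
4. t=7/6 → B at (7/3,0); v=(2,3)
5. t=4/3 → T at (5,4); v=(2,-3)
6. t=4/3 → B at (23/3,0); v=(2,3)
7. t=2/3 → R at (9,2); v=(-2,3)
8. t=2/3 → T at (23/3,4); v=(-2,-3)

Final position: (23/3,4)
Wall sequence: BTLBTBRT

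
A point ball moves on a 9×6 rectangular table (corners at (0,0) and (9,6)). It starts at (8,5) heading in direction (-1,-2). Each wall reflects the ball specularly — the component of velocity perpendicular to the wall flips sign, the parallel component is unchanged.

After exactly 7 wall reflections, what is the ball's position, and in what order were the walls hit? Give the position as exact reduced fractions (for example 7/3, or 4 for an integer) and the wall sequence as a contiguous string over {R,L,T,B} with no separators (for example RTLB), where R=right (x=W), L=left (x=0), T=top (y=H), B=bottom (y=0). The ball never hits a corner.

Final position: (9,5)
Wall sequence: BTLBTBR

1. t=5/2 → B at (11/2,0); v=(-1,2)
2. t=3 → T at (5/2,6); v=(-1,-2)
3. t=5/2 → L at (0,1); v=(1,-2)
4. t=1/2 → B at (1/2,0); v=(1,2)
5. t=3 → T at (7/2,6); v=(1,-2)
6. t=3 → B at (13/2,0); v=(1,2)
7. t=5/2 → R at (9,5); v=(-1,2)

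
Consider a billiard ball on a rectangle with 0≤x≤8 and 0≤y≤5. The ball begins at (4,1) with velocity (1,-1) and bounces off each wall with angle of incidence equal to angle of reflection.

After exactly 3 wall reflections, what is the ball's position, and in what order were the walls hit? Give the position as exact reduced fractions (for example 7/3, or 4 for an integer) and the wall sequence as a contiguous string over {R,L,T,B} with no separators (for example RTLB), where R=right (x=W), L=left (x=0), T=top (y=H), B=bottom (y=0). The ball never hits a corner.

Final position: (6,5)
Wall sequence: BRT

1. t=1 → B at (5,0); v=(1,1)
2. t=3 → R at (8,3); v=(-1,1)
3. t=2 → T at (6,5); v=(-1,-1)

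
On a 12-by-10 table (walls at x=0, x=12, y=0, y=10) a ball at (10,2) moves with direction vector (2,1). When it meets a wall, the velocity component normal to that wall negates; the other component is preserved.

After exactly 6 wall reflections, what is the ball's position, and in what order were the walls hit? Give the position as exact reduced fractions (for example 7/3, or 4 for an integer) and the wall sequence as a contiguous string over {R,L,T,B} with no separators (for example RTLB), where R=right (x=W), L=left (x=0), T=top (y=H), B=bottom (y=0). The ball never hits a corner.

Final position: (0,1)
Wall sequence: RLTRBL

1. t=1 → R at (12,3); v=(-2,1)
2. t=6 → L at (0,9); v=(2,1)
3. t=1 → T at (2,10); v=(2,-1)
4. t=5 → R at (12,5); v=(-2,-1)
5. t=5 → B at (2,0); v=(-2,1)
6. t=1 → L at (0,1); v=(2,1)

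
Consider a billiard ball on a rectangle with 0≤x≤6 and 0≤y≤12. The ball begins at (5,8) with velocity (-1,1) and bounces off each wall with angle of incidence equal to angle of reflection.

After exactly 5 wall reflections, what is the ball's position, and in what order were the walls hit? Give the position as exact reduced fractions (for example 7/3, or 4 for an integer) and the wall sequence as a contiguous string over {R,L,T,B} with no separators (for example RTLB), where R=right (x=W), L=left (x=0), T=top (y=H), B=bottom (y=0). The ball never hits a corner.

Final position: (0,1)
Wall sequence: TLRBL

1. t=4 → T at (1,12); v=(-1,-1)
2. t=1 → L at (0,11); v=(1,-1)
3. t=6 → R at (6,5); v=(-1,-1)
4. t=5 → B at (1,0); v=(-1,1)
5. t=1 → L at (0,1); v=(1,1)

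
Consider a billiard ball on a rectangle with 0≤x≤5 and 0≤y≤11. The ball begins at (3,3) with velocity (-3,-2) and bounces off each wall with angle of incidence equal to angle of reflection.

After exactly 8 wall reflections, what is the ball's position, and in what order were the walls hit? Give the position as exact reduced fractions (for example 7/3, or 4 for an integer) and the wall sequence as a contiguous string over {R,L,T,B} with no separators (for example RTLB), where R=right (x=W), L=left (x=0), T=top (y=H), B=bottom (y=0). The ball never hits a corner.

Final position: (5,19/3)
Wall sequence: LBRLRTLR

1. t=1 → L at (0,1); v=(3,-2)
2. t=1/2 → B at (3/2,0); v=(3,2)
3. t=7/6 → R at (5,7/3); v=(-3,2)
4. t=5/3 → L at (0,17/3); v=(3,2)
5. t=5/3 → R at (5,9); v=(-3,2)
6. t=1 → T at (2,11); v=(-3,-2)
7. t=2/3 → L at (0,29/3); v=(3,-2)
8. t=5/3 → R at (5,19/3); v=(-3,-2)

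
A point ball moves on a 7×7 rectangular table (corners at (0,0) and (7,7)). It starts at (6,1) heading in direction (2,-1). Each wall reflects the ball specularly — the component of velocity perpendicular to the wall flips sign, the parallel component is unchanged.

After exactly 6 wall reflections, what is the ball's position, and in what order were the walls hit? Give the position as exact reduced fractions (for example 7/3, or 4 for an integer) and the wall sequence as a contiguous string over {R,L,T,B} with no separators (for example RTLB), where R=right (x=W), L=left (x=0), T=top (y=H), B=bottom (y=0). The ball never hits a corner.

1. t=1/2 → R at (7,1/2); v=(-2,-1)
2. t=1/2 → B at (6,0); v=(-2,1)
3. t=3 → L at (0,3); v=(2,1)
4. t=7/2 → R at (7,13/2); v=(-2,1)
5. t=1/2 → T at (6,7); v=(-2,-1)
6. t=3 → L at (0,4); v=(2,-1)

Final position: (0,4)
Wall sequence: RBLRTL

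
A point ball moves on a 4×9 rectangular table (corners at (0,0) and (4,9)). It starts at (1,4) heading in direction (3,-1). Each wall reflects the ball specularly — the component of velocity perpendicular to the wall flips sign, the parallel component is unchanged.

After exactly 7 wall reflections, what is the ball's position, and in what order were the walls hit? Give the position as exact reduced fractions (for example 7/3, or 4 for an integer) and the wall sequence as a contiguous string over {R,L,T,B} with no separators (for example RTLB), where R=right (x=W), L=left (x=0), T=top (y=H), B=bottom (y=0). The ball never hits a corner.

1. t=1 → R at (4,3); v=(-3,-1)
2. t=4/3 → L at (0,5/3); v=(3,-1)
3. t=4/3 → R at (4,1/3); v=(-3,-1)
4. t=1/3 → B at (3,0); v=(-3,1)
5. t=1 → L at (0,1); v=(3,1)
6. t=4/3 → R at (4,7/3); v=(-3,1)
7. t=4/3 → L at (0,11/3); v=(3,1)

Final position: (0,11/3)
Wall sequence: RLRBLRL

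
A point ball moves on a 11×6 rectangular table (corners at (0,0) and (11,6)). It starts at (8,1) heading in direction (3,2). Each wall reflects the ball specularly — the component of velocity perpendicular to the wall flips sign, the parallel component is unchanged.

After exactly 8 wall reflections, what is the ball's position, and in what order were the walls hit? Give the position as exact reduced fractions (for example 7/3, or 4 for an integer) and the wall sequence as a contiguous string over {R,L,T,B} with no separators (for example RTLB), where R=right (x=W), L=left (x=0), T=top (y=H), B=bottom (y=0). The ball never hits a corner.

1. t=1 → R at (11,3); v=(-3,2)
2. t=3/2 → T at (13/2,6); v=(-3,-2)
3. t=13/6 → L at (0,5/3); v=(3,-2)
4. t=5/6 → B at (5/2,0); v=(3,2)
5. t=17/6 → R at (11,17/3); v=(-3,2)
6. t=1/6 → T at (21/2,6); v=(-3,-2)
7. t=3 → B at (3/2,0); v=(-3,2)
8. t=1/2 → L at (0,1); v=(3,2)

Final position: (0,1)
Wall sequence: RTLBRTBL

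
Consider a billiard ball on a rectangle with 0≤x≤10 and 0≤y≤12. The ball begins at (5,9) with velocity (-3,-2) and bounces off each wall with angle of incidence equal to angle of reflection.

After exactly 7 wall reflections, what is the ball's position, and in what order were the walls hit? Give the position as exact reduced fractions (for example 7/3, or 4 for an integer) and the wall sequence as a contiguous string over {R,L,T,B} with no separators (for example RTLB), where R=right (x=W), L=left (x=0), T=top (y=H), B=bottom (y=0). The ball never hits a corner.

1. t=5/3 → L at (0,17/3); v=(3,-2)
2. t=17/6 → B at (17/2,0); v=(3,2)
3. t=1/2 → R at (10,1); v=(-3,2)
4. t=10/3 → L at (0,23/3); v=(3,2)
5. t=13/6 → T at (13/2,12); v=(3,-2)
6. t=7/6 → R at (10,29/3); v=(-3,-2)
7. t=10/3 → L at (0,3); v=(3,-2)

Final position: (0,3)
Wall sequence: LBRLTRL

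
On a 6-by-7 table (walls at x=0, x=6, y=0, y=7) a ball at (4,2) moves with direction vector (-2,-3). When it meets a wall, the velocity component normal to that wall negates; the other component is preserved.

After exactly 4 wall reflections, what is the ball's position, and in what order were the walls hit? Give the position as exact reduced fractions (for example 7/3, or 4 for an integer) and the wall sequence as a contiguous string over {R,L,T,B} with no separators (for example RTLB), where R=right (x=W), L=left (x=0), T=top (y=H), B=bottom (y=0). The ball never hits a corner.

1. t=2/3 → B at (8/3,0); v=(-2,3)
2. t=4/3 → L at (0,4); v=(2,3)
3. t=1 → T at (2,7); v=(2,-3)
4. t=2 → R at (6,1); v=(-2,-3)

Final position: (6,1)
Wall sequence: BLTR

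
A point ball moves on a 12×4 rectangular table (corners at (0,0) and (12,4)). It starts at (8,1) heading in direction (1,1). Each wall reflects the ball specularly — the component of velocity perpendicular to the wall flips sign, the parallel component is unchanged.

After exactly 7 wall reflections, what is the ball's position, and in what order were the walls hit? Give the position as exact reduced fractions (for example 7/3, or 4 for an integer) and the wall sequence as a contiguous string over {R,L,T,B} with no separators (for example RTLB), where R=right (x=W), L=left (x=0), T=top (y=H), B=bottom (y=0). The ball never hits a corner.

1. t=3 → T at (11,4); v=(1,-1)
2. t=1 → R at (12,3); v=(-1,-1)
3. t=3 → B at (9,0); v=(-1,1)
4. t=4 → T at (5,4); v=(-1,-1)
5. t=4 → B at (1,0); v=(-1,1)
6. t=1 → L at (0,1); v=(1,1)
7. t=3 → T at (3,4); v=(1,-1)

Final position: (3,4)
Wall sequence: TRBTBLT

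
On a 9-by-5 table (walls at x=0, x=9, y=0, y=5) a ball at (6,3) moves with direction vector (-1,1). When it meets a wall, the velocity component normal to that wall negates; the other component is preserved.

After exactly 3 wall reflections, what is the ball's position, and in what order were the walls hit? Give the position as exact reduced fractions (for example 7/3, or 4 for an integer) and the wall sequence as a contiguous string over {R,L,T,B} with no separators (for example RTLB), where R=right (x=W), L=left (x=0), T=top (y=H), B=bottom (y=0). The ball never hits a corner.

1. t=2 → T at (4,5); v=(-1,-1)
2. t=4 → L at (0,1); v=(1,-1)
3. t=1 → B at (1,0); v=(1,1)

Final position: (1,0)
Wall sequence: TLB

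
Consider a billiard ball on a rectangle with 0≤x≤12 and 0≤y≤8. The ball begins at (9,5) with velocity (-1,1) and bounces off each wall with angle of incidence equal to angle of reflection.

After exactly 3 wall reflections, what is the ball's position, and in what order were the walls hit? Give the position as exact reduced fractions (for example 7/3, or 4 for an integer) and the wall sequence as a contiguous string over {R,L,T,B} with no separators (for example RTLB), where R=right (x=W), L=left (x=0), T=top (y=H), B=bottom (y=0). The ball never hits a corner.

Final position: (2,0)
Wall sequence: TLB

1. t=3 → T at (6,8); v=(-1,-1)
2. t=6 → L at (0,2); v=(1,-1)
3. t=2 → B at (2,0); v=(1,1)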